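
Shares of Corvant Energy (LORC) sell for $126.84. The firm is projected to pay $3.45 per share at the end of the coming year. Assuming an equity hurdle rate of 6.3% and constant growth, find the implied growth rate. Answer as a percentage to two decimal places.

From P₀ = D₁/(r − g), the implied growth is g = r − D₁/P₀.
g = 0.063 − 3.45/126.84 = 0.063 − 0.02720 = 0.03580

3.58%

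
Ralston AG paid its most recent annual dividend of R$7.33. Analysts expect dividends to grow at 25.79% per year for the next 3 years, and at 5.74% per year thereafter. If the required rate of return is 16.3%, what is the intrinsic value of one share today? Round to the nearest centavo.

Two-stage DDM. Project D₁…D_3 at 0.2579, terminal growth 0.0574, discount at r = 0.163.
D_1 = 9.2204
D_2 = 11.5983
D_3 = 14.5896
Terminal value at t=3: TV = D_4/(r−g) = 15.4270/(0.163−0.0574) = 146.0891
P₀ = 9.2204/(1+0.163)^1 + 11.5983/(1+0.163)^2 + 14.5896/(1+0.163)^3 + 146.0891/(1+0.163)^3 = 118.6486

R$118.65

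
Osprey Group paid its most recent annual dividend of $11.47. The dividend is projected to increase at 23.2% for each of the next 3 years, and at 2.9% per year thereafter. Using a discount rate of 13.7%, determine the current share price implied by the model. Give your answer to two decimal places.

Two-stage DDM. Project D₁…D_3 at 0.232, terminal growth 0.029, discount at r = 0.137.
D_1 = 14.1310
D_2 = 17.4094
D_3 = 21.4484
Terminal value at t=3: TV = D_4/(r−g) = 22.0704/(0.137−0.029) = 204.3559
P₀ = 14.1310/(1+0.137)^1 + 17.4094/(1+0.137)^2 + 21.4484/(1+0.137)^3 + 204.3559/(1+0.137)^3 = 179.5162

$179.52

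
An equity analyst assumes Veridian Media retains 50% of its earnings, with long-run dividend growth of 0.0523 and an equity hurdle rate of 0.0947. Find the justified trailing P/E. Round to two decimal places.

Payout ratio b = 1 − 0.50 = 0.50.
Justified trailing P/E = b(1+g)/(r−g) = 0.50×(1+0.0523)/(0.0947−0.0523) = 12.4092

12.41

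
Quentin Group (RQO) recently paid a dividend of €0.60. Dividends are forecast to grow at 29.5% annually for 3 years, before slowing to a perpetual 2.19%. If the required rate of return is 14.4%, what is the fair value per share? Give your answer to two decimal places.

€9.60

Two-stage DDM. Project D₁…D_3 at 0.295, terminal growth 0.0219, discount at r = 0.144.
D_1 = 0.7770
D_2 = 1.0062
D_3 = 1.3030
Terminal value at t=3: TV = D_4/(r−g) = 1.3316/(0.144−0.0219) = 10.9057
P₀ = 0.7770/(1+0.144)^1 + 1.0062/(1+0.144)^2 + 1.3030/(1+0.144)^3 + 10.9057/(1+0.144)^3 = 9.6025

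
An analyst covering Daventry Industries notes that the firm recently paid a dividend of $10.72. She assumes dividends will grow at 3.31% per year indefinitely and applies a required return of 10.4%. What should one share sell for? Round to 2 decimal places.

Gordon growth model: P₀ = D₁/(r − g). D₁ = 10.72 × (1 + 0.0331) = 11.0748.
P₀ = 11.0748 / (0.104 − 0.0331) = 11.0748 / 0.0709 = 156.2036

$156.20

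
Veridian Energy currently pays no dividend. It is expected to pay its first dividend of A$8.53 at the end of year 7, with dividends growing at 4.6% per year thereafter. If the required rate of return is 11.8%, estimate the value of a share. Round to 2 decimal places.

Deferred-dividend DDM. At t=6 the remaining stream is a growing perpetuity with first payment D_7 = 8.53.
V_6 = D_7/(r−g) = 8.53/(0.118−0.046) = 118.4722
P₀ = V_6/(1+r)^6 = 118.4722/(1+0.118)^6 = 60.6688

A$60.67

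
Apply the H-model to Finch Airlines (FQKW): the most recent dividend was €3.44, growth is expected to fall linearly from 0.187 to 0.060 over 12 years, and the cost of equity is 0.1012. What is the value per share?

€152.13

H-model: P₀ = D₀[(1+g_L) + H(g_S−g_L)]/(r−g_L), with H = 12/2 = 6.
P₀ = 3.44 × [(1+0.06) + 6×(0.187−0.06)] / (0.1012−0.06)
   = 3.44 × 1.8220 / 0.0412 = 152.1282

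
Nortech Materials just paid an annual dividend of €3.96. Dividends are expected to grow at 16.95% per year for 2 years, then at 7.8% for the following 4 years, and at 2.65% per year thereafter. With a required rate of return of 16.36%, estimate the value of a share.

Three-stage DDM. Project D₁…D_6; terminal Gordon value at t=6 with g = 0.0265; discount at r = 0.1636.
D_1 = 4.6312
D_2 = 5.4162
D_3 = 5.8387
D_4 = 6.2941
D_5 = 6.7850
D_6 = 7.3143
TV_6 = 7.5081/(0.1636−0.0265) = 54.7636
P₀ = Σ Dₜ/(1+r)ᵗ + TV_6/(1+r)^6 = 43.3105

€43.31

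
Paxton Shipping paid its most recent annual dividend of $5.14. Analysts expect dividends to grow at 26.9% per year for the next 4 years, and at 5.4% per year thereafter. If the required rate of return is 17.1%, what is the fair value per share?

$89.10

Two-stage DDM. Project D₁…D_4 at 0.269, terminal growth 0.054, discount at r = 0.171.
D_1 = 6.5227
D_2 = 8.2773
D_3 = 10.5038
D_4 = 13.3294
Terminal value at t=4: TV = D_5/(r−g) = 14.0492/(0.171−0.054) = 120.0783
P₀ = 6.5227/(1+0.171)^1 + 8.2773/(1+0.171)^2 + 10.5038/(1+0.171)^3 + 13.3294/(1+0.171)^4 + 120.0783/(1+0.171)^4 = 89.0981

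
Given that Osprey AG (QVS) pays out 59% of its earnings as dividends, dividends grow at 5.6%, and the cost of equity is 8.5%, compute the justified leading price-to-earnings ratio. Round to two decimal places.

Justified leading P/E = b/(r−g) = 0.59/(0.085−0.056) = 20.3448

20.34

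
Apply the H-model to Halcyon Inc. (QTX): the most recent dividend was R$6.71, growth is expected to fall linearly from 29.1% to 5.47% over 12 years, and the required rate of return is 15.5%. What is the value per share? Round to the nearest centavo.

H-model: P₀ = D₀[(1+g_L) + H(g_S−g_L)]/(r−g_L), with H = 12/2 = 6.
P₀ = 6.71 × [(1+0.0547) + 6×(0.291−0.0547)] / (0.155−0.0547)
   = 6.71 × 2.4725 / 0.1003 = 165.4085

R$165.41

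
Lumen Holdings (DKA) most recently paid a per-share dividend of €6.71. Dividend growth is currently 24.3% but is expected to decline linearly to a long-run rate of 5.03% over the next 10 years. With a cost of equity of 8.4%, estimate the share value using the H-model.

H-model: P₀ = D₀[(1+g_L) + H(g_S−g_L)]/(r−g_L), with H = 10/2 = 5.
P₀ = 6.71 × [(1+0.0503) + 5×(0.243−0.0503)] / (0.084−0.0503)
   = 6.71 × 2.0138 / 0.0337 = 400.9673

€400.97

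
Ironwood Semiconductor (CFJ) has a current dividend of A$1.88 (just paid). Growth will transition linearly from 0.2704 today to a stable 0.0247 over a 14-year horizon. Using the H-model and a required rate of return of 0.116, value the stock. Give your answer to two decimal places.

A$56.52

H-model: P₀ = D₀[(1+g_L) + H(g_S−g_L)]/(r−g_L), with H = 14/2 = 7.
P₀ = 1.88 × [(1+0.0247) + 7×(0.2704−0.0247)] / (0.116−0.0247)
   = 1.88 × 2.7446 / 0.0913 = 56.5153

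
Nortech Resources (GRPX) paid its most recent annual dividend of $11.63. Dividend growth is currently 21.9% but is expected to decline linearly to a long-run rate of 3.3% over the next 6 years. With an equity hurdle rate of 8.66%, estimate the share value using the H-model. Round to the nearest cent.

H-model: P₀ = D₀[(1+g_L) + H(g_S−g_L)]/(r−g_L), with H = 6/2 = 3.
P₀ = 11.63 × [(1+0.033) + 3×(0.219−0.033)] / (0.0866−0.033)
   = 11.63 × 1.5910 / 0.0536 = 345.2114

$345.21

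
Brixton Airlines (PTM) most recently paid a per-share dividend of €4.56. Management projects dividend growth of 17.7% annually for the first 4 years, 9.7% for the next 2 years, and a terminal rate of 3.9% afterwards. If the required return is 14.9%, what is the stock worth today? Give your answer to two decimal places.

Three-stage DDM. Project D₁…D_6; terminal Gordon value at t=6 with g = 0.039; discount at r = 0.149.
D_1 = 5.3671
D_2 = 6.3171
D_3 = 7.4352
D_4 = 8.7513
D_5 = 9.6001
D_6 = 10.5313
TV_6 = 10.9421/(0.149−0.039) = 99.4734
P₀ = Σ Dₜ/(1+r)ᵗ + TV_6/(1+r)^6 = 71.9794

€71.98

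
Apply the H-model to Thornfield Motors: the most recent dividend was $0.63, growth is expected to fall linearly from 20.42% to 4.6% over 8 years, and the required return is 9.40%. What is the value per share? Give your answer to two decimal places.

$22.03

H-model: P₀ = D₀[(1+g_L) + H(g_S−g_L)]/(r−g_L), with H = 8/2 = 4.
P₀ = 0.63 × [(1+0.046) + 4×(0.2042−0.046)] / (0.094−0.046)
   = 0.63 × 1.6788 / 0.048 = 22.0343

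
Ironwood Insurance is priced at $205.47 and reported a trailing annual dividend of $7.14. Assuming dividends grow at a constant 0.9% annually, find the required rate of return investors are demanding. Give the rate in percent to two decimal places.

4.41%

Rearranging the constant-growth DDM: r = D₁/P₀ + g.
D₁ = 7.14 × (1 + 0.009) = 7.2043.
r = 7.2043 / 205.47 + 0.009 = 0.03506 + 0.009 = 0.04406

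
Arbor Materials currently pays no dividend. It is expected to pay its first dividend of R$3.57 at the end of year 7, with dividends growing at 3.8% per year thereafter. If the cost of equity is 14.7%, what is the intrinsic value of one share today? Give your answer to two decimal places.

Deferred-dividend DDM. At t=6 the remaining stream is a growing perpetuity with first payment D_7 = 3.57.
V_6 = D_7/(r−g) = 3.57/(0.147−0.038) = 32.7523
P₀ = V_6/(1+r)^6 = 32.7523/(1+0.147)^6 = 14.3834

R$14.38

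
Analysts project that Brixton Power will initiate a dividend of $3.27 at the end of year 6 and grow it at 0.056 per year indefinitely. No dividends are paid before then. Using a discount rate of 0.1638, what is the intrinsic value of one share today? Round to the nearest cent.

Deferred-dividend DDM. At t=5 the remaining stream is a growing perpetuity with first payment D_6 = 3.27.
V_5 = D_6/(r−g) = 3.27/(0.1638−0.056) = 30.3340
P₀ = V_5/(1+r)^5 = 30.3340/(1+0.1638)^5 = 14.2081

$14.21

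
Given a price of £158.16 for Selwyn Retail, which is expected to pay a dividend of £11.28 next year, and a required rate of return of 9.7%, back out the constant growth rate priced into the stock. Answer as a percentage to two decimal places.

From P₀ = D₁/(r − g), the implied growth is g = r − D₁/P₀.
g = 0.097 − 11.28/158.16 = 0.097 − 0.07132 = 0.02568

2.57%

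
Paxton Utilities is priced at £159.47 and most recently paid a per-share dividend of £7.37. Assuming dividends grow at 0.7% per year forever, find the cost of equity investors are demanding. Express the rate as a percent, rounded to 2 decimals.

Rearranging the constant-growth DDM: r = D₁/P₀ + g.
D₁ = 7.37 × (1 + 0.007) = 7.4216.
r = 7.4216 / 159.47 + 0.007 = 0.04654 + 0.007 = 0.05354

5.35%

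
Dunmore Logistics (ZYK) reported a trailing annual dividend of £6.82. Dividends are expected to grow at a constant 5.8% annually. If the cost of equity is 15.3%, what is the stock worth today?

Gordon growth model: P₀ = D₁/(r − g). D₁ = 6.82 × (1 + 0.058) = 7.2156.
P₀ = 7.2156 / (0.153 − 0.058) = 7.2156 / 0.095 = 75.9533

£75.95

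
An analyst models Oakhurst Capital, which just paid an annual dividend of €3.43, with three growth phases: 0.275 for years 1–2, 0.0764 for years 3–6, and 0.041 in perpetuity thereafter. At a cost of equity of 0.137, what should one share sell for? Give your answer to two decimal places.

Three-stage DDM. Project D₁…D_6; terminal Gordon value at t=6 with g = 0.041; discount at r = 0.137.
D_1 = 4.3732
D_2 = 5.5759
D_3 = 6.0019
D_4 = 6.4604
D_5 = 6.9540
D_6 = 7.4853
TV_6 = 7.7922/(0.137−0.041) = 81.1687
P₀ = Σ Dₜ/(1+r)ᵗ + TV_6/(1+r)^6 = 60.8012

€60.80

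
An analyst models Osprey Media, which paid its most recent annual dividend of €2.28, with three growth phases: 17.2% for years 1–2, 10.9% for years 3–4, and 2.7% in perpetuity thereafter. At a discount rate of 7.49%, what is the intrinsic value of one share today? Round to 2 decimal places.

€72.74

Three-stage DDM. Project D₁…D_4; terminal Gordon value at t=4 with g = 0.027; discount at r = 0.0749.
D_1 = 2.6722
D_2 = 3.1318
D_3 = 3.4731
D_4 = 3.8517
TV_4 = 3.9557/(0.0749−0.027) = 82.5825
P₀ = Σ Dₜ/(1+r)ᵗ + TV_4/(1+r)^4 = 72.7391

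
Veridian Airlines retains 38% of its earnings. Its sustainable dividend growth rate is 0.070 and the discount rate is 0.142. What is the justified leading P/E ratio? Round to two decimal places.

8.61

Payout ratio b = 1 − 0.38 = 0.62.
Justified leading P/E = b/(r−g) = 0.62/(0.142−0.07) = 8.6111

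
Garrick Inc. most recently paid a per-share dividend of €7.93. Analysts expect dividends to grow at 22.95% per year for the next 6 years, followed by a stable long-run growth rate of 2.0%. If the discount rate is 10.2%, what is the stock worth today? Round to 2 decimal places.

€261.28

Two-stage DDM. Project D₁…D_6 at 0.2295, terminal growth 0.02, discount at r = 0.102.
D_1 = 9.7499
D_2 = 11.9875
D_3 = 14.7387
D_4 = 18.1212
D_5 = 22.2800
D_6 = 27.3933
Terminal value at t=6: TV = D_7/(r−g) = 27.9412/(0.102−0.02) = 340.7460
P₀ = 9.7499/(1+0.102)^1 + 11.9875/(1+0.102)^2 + 14.7387/(1+0.102)^3 + 18.1212/(1+0.102)^4 + 22.2800/(1+0.102)^5 + 27.3933/(1+0.102)^6 + 340.7460/(1+0.102)^6 = 261.2807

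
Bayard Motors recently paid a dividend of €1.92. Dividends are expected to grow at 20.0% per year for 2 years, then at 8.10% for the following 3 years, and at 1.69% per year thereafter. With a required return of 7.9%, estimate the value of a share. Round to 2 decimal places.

€50.76

Three-stage DDM. Project D₁…D_5; terminal Gordon value at t=5 with g = 0.0169; discount at r = 0.079.
D_1 = 2.3040
D_2 = 2.7648
D_3 = 2.9887
D_4 = 3.2308
D_5 = 3.4925
TV_5 = 3.5516/(0.079−0.0169) = 57.1910
P₀ = Σ Dₜ/(1+r)ᵗ + TV_5/(1+r)^5 = 50.7647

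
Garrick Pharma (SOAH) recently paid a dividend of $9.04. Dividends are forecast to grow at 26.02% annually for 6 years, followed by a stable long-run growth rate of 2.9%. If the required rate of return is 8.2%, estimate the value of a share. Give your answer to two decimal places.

$533.76

Two-stage DDM. Project D₁…D_6 at 0.2602, terminal growth 0.029, discount at r = 0.082.
D_1 = 11.3922
D_2 = 14.3565
D_3 = 18.0920
D_4 = 22.7996
D_5 = 28.7320
D_6 = 36.2081
Terminal value at t=6: TV = D_7/(r−g) = 37.2581/(0.082−0.029) = 702.9829
P₀ = 11.3922/(1+0.082)^1 + 14.3565/(1+0.082)^2 + 18.0920/(1+0.082)^3 + 22.7996/(1+0.082)^4 + 28.7320/(1+0.082)^5 + 36.2081/(1+0.082)^6 + 702.9829/(1+0.082)^6 = 533.7569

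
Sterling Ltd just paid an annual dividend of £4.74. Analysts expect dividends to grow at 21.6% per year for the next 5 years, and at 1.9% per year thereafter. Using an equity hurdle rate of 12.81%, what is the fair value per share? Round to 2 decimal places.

Two-stage DDM. Project D₁…D_5 at 0.216, terminal growth 0.019, discount at r = 0.1281.
D_1 = 5.7638
D_2 = 7.0088
D_3 = 8.5227
D_4 = 10.3636
D_5 = 12.6022
Terminal value at t=5: TV = D_6/(r−g) = 12.8416/(0.1281−0.019) = 117.7052
P₀ = 5.7638/(1+0.1281)^1 + 7.0088/(1+0.1281)^2 + 8.5227/(1+0.1281)^3 + 10.3636/(1+0.1281)^4 + 12.6022/(1+0.1281)^5 + 117.7052/(1+0.1281)^5 = 94.2758

£94.28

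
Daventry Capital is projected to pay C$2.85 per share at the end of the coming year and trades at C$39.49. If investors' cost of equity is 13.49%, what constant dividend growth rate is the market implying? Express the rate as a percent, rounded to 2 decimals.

6.27%

From P₀ = D₁/(r − g), the implied growth is g = r − D₁/P₀.
g = 0.1349 − 2.85/39.49 = 0.1349 − 0.07217 = 0.06273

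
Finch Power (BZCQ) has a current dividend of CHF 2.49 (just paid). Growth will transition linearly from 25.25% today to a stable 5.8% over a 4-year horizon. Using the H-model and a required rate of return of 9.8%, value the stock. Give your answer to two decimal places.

CHF 90.08

H-model: P₀ = D₀[(1+g_L) + H(g_S−g_L)]/(r−g_L), with H = 4/2 = 2.
P₀ = 2.49 × [(1+0.058) + 2×(0.2525−0.058)] / (0.098−0.058)
   = 2.49 × 1.4470 / 0.04 = 90.0757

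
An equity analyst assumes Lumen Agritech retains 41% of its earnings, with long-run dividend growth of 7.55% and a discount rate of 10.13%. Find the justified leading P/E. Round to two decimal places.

Payout ratio b = 1 − 0.41 = 0.59.
Justified leading P/E = b/(r−g) = 0.59/(0.1013−0.0755) = 22.8682

22.87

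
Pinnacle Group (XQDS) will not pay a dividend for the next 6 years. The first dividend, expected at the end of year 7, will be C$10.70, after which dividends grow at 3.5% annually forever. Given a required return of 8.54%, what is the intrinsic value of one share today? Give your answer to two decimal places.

Deferred-dividend DDM. At t=6 the remaining stream is a growing perpetuity with first payment D_7 = 10.70.
V_6 = D_7/(r−g) = 10.70/(0.0854−0.035) = 212.3016
P₀ = V_6/(1+r)^6 = 212.3016/(1+0.0854)^6 = 129.8417

C$129.84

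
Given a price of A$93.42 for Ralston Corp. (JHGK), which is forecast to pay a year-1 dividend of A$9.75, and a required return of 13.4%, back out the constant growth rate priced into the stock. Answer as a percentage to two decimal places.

2.96%

From P₀ = D₁/(r − g), the implied growth is g = r − D₁/P₀.
g = 0.134 − 9.75/93.42 = 0.134 − 0.10437 = 0.02963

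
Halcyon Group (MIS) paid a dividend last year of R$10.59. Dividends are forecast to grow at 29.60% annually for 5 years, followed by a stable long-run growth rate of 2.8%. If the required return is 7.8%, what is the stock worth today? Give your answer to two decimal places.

Two-stage DDM. Project D₁…D_5 at 0.296, terminal growth 0.028, discount at r = 0.078.
D_1 = 13.7246
D_2 = 17.7871
D_3 = 23.0521
D_4 = 29.8756
D_5 = 38.7187
Terminal value at t=5: TV = D_6/(r−g) = 39.8028/(0.078−0.028) = 796.0568
P₀ = 13.7246/(1+0.078)^1 + 17.7871/(1+0.078)^2 + 23.0521/(1+0.078)^3 + 29.8756/(1+0.078)^4 + 38.7187/(1+0.078)^5 + 796.0568/(1+0.078)^5 = 641.9863

R$641.99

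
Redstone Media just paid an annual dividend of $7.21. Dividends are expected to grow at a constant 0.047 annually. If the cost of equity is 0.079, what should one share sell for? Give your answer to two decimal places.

$235.90

Gordon growth model: P₀ = D₁/(r − g). D₁ = 7.21 × (1 + 0.047) = 7.5489.
P₀ = 7.5489 / (0.079 − 0.047) = 7.5489 / 0.032 = 235.9022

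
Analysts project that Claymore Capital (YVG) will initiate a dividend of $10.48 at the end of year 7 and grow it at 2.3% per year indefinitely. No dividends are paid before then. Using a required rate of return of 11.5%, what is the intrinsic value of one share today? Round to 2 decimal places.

Deferred-dividend DDM. At t=6 the remaining stream is a growing perpetuity with first payment D_7 = 10.48.
V_6 = D_7/(r−g) = 10.48/(0.115−0.023) = 113.9130
P₀ = V_6/(1+r)^6 = 113.9130/(1+0.115)^6 = 59.2822

$59.28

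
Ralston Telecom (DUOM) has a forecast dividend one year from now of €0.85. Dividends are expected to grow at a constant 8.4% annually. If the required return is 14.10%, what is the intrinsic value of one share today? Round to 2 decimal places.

Gordon growth model: P₀ = D₁/(r − g), with D₁ = 0.85 given directly.
P₀ = 0.8500 / (0.141 − 0.084) = 0.8500 / 0.057 = 14.9123

€14.91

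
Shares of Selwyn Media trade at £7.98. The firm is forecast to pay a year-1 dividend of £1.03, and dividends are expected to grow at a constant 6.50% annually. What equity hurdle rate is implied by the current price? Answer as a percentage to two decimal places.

19.41%

Rearranging the constant-growth DDM: r = D₁/P₀ + g.
r = 1.0300 / 7.98 + 0.065 = 0.12907 + 0.065 = 0.19407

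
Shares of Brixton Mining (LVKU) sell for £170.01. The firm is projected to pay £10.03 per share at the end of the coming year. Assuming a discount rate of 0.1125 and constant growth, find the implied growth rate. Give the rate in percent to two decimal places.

5.35%

From P₀ = D₁/(r − g), the implied growth is g = r − D₁/P₀.
g = 0.1125 − 10.03/170.01 = 0.1125 − 0.05900 = 0.05350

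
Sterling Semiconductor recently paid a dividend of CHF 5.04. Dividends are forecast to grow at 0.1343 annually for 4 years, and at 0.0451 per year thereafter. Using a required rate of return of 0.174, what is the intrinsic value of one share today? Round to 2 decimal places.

CHF 54.12

Two-stage DDM. Project D₁…D_4 at 0.1343, terminal growth 0.0451, discount at r = 0.174.
D_1 = 5.7169
D_2 = 6.4846
D_3 = 7.3555
D_4 = 8.3434
Terminal value at t=4: TV = D_5/(r−g) = 8.7197/(0.174−0.0451) = 67.6468
P₀ = 5.7169/(1+0.174)^1 + 6.4846/(1+0.174)^2 + 7.3555/(1+0.174)^3 + 8.3434/(1+0.174)^4 + 67.6468/(1+0.174)^4 = 54.1226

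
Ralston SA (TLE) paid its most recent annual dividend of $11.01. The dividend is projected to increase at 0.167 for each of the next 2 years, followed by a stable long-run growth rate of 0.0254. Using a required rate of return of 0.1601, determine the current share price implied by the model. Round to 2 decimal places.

$107.03

Two-stage DDM. Project D₁…D_2 at 0.167, terminal growth 0.0254, discount at r = 0.1601.
D_1 = 12.8487
D_2 = 14.9944
Terminal value at t=2: TV = D_3/(r−g) = 15.3753/(0.1601−0.0254) = 114.1444
P₀ = 12.8487/(1+0.1601)^1 + 14.9944/(1+0.1601)^2 + 114.1444/(1+0.1601)^2 = 107.0301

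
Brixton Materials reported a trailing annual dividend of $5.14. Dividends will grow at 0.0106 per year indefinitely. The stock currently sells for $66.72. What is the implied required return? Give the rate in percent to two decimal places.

Rearranging the constant-growth DDM: r = D₁/P₀ + g.
D₁ = 5.14 × (1 + 0.0106) = 5.1945.
r = 5.1945 / 66.72 + 0.0106 = 0.07785 + 0.0106 = 0.08845

8.85%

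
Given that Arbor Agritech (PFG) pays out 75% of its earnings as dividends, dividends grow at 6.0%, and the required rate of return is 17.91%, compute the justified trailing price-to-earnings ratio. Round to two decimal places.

6.68

Justified trailing P/E = b(1+g)/(r−g) = 0.75×(1+0.06)/(0.1791−0.06) = 6.6751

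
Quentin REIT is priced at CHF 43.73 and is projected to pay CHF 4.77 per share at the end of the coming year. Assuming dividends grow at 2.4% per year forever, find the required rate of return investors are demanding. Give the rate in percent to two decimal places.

13.31%

Rearranging the constant-growth DDM: r = D₁/P₀ + g.
r = 4.7700 / 43.73 + 0.024 = 0.10908 + 0.024 = 0.13308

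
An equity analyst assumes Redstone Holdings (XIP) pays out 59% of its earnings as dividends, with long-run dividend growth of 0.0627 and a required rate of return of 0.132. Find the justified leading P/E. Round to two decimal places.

8.51

Justified leading P/E = b/(r−g) = 0.59/(0.132−0.0627) = 8.5137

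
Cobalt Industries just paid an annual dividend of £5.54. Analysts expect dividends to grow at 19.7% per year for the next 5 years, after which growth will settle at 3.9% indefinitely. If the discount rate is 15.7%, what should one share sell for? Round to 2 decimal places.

Two-stage DDM. Project D₁…D_5 at 0.197, terminal growth 0.039, discount at r = 0.157.
D_1 = 6.6314
D_2 = 7.9378
D_3 = 9.5015
D_4 = 11.3733
D_5 = 13.6138
Terminal value at t=5: TV = D_6/(r−g) = 14.1448/(0.157−0.039) = 119.8710
P₀ = 6.6314/(1+0.157)^1 + 7.9378/(1+0.157)^2 + 9.5015/(1+0.157)^3 + 11.3733/(1+0.157)^4 + 13.6138/(1+0.157)^5 + 119.8710/(1+0.157)^5 = 88.5248

£88.52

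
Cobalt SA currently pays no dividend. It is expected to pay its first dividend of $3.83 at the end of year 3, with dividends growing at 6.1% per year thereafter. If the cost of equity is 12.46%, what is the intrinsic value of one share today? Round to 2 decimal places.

$47.62

Deferred-dividend DDM. At t=2 the remaining stream is a growing perpetuity with first payment D_3 = 3.83.
V_2 = D_3/(r−g) = 3.83/(0.1246−0.061) = 60.2201
P₀ = V_2/(1+r)^2 = 60.2201/(1+0.1246)^2 = 47.6152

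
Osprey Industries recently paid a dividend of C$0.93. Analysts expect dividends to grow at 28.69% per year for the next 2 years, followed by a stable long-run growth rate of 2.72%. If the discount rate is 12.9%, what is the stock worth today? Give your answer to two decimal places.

Two-stage DDM. Project D₁…D_2 at 0.2869, terminal growth 0.0272, discount at r = 0.129.
D_1 = 1.1968
D_2 = 1.5402
Terminal value at t=2: TV = D_3/(r−g) = 1.5821/(0.129−0.0272) = 15.5410
P₀ = 1.1968/(1+0.129)^1 + 1.5402/(1+0.129)^2 + 15.5410/(1+0.129)^2 = 14.4609

C$14.46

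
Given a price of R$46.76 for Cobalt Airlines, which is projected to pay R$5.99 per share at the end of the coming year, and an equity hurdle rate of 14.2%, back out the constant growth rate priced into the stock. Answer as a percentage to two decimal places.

From P₀ = D₁/(r − g), the implied growth is g = r − D₁/P₀.
g = 0.142 − 5.99/46.76 = 0.142 − 0.12810 = 0.01390

1.39%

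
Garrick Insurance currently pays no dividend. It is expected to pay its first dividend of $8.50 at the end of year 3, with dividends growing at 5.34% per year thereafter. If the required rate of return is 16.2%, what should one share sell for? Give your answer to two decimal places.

Deferred-dividend DDM. At t=2 the remaining stream is a growing perpetuity with first payment D_3 = 8.50.
V_2 = D_3/(r−g) = 8.50/(0.162−0.0534) = 78.2689
P₀ = V_2/(1+r)^2 = 78.2689/(1+0.162)^2 = 57.9665

$57.97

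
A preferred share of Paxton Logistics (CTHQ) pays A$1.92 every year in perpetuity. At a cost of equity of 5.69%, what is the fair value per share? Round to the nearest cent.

A$33.74

Zero-growth DDM (perpetuity): P₀ = D/r = 1.92 / 0.0569 = 33.7434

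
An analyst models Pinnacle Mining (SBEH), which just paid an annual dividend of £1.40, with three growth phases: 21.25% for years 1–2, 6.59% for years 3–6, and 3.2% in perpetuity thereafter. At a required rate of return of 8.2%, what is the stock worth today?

£44.28

Three-stage DDM. Project D₁…D_6; terminal Gordon value at t=6 with g = 0.032; discount at r = 0.082.
D_1 = 1.6975
D_2 = 2.0582
D_3 = 2.1939
D_4 = 2.3384
D_5 = 2.4925
D_6 = 2.6568
TV_6 = 2.7418/(0.082−0.032) = 54.8362
P₀ = Σ Dₜ/(1+r)ᵗ + TV_6/(1+r)^6 = 44.2761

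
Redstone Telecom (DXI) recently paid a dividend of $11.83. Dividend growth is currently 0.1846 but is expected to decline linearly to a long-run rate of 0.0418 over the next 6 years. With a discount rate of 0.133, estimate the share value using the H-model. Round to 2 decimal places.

H-model: P₀ = D₀[(1+g_L) + H(g_S−g_L)]/(r−g_L), with H = 6/2 = 3.
P₀ = 11.83 × [(1+0.0418) + 3×(0.1846−0.0418)] / (0.133−0.0418)
   = 11.83 × 1.4702 / 0.0912 = 190.7069

$190.71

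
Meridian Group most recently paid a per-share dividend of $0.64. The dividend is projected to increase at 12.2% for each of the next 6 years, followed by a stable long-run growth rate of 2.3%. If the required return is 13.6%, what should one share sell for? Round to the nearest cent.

$9.06

Two-stage DDM. Project D₁…D_6 at 0.122, terminal growth 0.023, discount at r = 0.136.
D_1 = 0.7181
D_2 = 0.8057
D_3 = 0.9040
D_4 = 1.0143
D_5 = 1.1380
D_6 = 1.2768
Terminal value at t=6: TV = D_7/(r−g) = 1.3062/(0.136−0.023) = 11.5594
P₀ = 0.7181/(1+0.136)^1 + 0.8057/(1+0.136)^2 + 0.9040/(1+0.136)^3 + 1.0143/(1+0.136)^4 + 1.1380/(1+0.136)^5 + 1.2768/(1+0.136)^6 + 11.5594/(1+0.136)^6 = 9.0563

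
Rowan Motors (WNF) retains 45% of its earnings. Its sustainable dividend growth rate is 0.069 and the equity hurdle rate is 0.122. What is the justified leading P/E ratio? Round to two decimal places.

10.38

Payout ratio b = 1 − 0.45 = 0.55.
Justified leading P/E = b/(r−g) = 0.55/(0.122−0.069) = 10.3774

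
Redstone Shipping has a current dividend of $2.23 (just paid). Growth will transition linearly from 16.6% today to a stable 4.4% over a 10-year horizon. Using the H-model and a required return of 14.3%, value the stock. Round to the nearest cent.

H-model: P₀ = D₀[(1+g_L) + H(g_S−g_L)]/(r−g_L), with H = 10/2 = 5.
P₀ = 2.23 × [(1+0.044) + 5×(0.166−0.044)] / (0.143−0.044)
   = 2.23 × 1.6540 / 0.099 = 37.2568

$37.26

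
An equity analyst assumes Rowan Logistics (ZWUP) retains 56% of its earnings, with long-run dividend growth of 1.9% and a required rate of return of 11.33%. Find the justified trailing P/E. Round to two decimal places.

4.75

Payout ratio b = 1 − 0.56 = 0.44.
Justified trailing P/E = b(1+g)/(r−g) = 0.44×(1+0.019)/(0.1133−0.019) = 4.7546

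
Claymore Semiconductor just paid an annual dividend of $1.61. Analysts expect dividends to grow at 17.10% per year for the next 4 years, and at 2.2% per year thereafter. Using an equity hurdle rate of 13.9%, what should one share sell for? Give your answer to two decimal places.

$22.62

Two-stage DDM. Project D₁…D_4 at 0.171, terminal growth 0.022, discount at r = 0.139.
D_1 = 1.8853
D_2 = 2.2077
D_3 = 2.5852
D_4 = 3.0273
Terminal value at t=4: TV = D_5/(r−g) = 3.0939/(0.139−0.022) = 26.4435
P₀ = 1.8853/(1+0.139)^1 + 2.2077/(1+0.139)^2 + 2.5852/(1+0.139)^3 + 3.0273/(1+0.139)^4 + 26.4435/(1+0.139)^4 = 22.6169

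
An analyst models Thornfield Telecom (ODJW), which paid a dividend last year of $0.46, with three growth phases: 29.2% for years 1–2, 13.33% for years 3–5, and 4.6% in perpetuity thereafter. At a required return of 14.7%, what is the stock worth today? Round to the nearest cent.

$8.64

Three-stage DDM. Project D₁…D_5; terminal Gordon value at t=5 with g = 0.046; discount at r = 0.147.
D_1 = 0.5943
D_2 = 0.7679
D_3 = 0.8702
D_4 = 0.9862
D_5 = 1.1177
TV_5 = 1.1691/(0.147−0.046) = 11.5752
P₀ = Σ Dₜ/(1+r)ᵗ + TV_5/(1+r)^5 = 8.6418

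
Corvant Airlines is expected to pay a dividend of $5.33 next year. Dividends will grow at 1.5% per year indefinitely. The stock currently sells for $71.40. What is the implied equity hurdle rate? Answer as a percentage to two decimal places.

8.96%

Rearranging the constant-growth DDM: r = D₁/P₀ + g.
r = 5.3300 / 71.40 + 0.015 = 0.07465 + 0.015 = 0.08965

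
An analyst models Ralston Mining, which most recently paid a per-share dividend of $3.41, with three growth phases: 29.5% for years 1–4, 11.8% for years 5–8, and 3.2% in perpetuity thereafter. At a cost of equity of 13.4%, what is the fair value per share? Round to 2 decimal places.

$97.04

Three-stage DDM. Project D₁…D_8; terminal Gordon value at t=8 with g = 0.032; discount at r = 0.134.
D_1 = 4.4159
D_2 = 5.7187
D_3 = 7.4057
D_4 = 9.5903
D_5 = 10.7220
D_6 = 11.9872
D_7 = 13.4017
D_8 = 14.9831
TV_8 = 15.4625/(0.134−0.032) = 151.5934
P₀ = Σ Dₜ/(1+r)ᵗ + TV_8/(1+r)^8 = 97.0435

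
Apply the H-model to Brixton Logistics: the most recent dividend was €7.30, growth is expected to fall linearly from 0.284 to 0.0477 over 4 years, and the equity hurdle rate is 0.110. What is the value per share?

€178.14

H-model: P₀ = D₀[(1+g_L) + H(g_S−g_L)]/(r−g_L), with H = 4/2 = 2.
P₀ = 7.30 × [(1+0.0477) + 2×(0.284−0.0477)] / (0.11−0.0477)
   = 7.30 × 1.5203 / 0.0623 = 178.1411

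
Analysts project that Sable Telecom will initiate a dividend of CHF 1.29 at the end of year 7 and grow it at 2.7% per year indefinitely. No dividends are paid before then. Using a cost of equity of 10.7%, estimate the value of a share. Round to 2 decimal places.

Deferred-dividend DDM. At t=6 the remaining stream is a growing perpetuity with first payment D_7 = 1.29.
V_6 = D_7/(r−g) = 1.29/(0.107−0.027) = 16.1250
P₀ = V_6/(1+r)^6 = 16.1250/(1+0.107)^6 = 8.7622

CHF 8.76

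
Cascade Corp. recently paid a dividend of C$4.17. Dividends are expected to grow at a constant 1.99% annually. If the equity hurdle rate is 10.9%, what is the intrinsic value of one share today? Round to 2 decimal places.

C$47.73

Gordon growth model: P₀ = D₁/(r − g). D₁ = 4.17 × (1 + 0.0199) = 4.2530.
P₀ = 4.2530 / (0.109 − 0.0199) = 4.2530 / 0.0891 = 47.7327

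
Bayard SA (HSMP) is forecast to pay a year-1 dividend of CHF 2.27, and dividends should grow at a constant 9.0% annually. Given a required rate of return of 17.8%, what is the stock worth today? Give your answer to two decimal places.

CHF 25.80

Gordon growth model: P₀ = D₁/(r − g), with D₁ = 2.27 given directly.
P₀ = 2.2700 / (0.178 − 0.09) = 2.2700 / 0.088 = 25.7955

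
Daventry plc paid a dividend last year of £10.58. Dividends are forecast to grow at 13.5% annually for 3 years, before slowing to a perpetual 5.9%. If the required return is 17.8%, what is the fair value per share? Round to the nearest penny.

£113.69

Two-stage DDM. Project D₁…D_3 at 0.135, terminal growth 0.059, discount at r = 0.178.
D_1 = 12.0083
D_2 = 13.6294
D_3 = 15.4694
Terminal value at t=3: TV = D_4/(r−g) = 16.3821/(0.178−0.059) = 137.6646
P₀ = 12.0083/(1+0.178)^1 + 13.6294/(1+0.178)^2 + 15.4694/(1+0.178)^3 + 137.6646/(1+0.178)^3 = 113.6931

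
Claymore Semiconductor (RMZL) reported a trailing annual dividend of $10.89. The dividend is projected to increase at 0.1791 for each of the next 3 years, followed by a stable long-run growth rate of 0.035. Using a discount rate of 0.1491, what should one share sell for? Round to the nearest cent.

Two-stage DDM. Project D₁…D_3 at 0.1791, terminal growth 0.035, discount at r = 0.1491.
D_1 = 12.8404
D_2 = 15.1401
D_3 = 17.8517
Terminal value at t=3: TV = D_4/(r−g) = 18.4765/(0.1491−0.035) = 161.9327
P₀ = 12.8404/(1+0.1491)^1 + 15.1401/(1+0.1491)^2 + 17.8517/(1+0.1491)^3 + 161.9327/(1+0.1491)^3 = 141.1295

$141.13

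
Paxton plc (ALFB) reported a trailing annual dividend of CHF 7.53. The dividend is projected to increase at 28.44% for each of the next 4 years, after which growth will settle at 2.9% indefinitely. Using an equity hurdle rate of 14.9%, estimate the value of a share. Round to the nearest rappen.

CHF 140.92

Two-stage DDM. Project D₁…D_4 at 0.2844, terminal growth 0.029, discount at r = 0.149.
D_1 = 9.6715
D_2 = 12.4221
D_3 = 15.9550
D_4 = 20.4926
Terminal value at t=4: TV = D_5/(r−g) = 21.0868/(0.149−0.029) = 175.7237
P₀ = 9.6715/(1+0.149)^1 + 12.4221/(1+0.149)^2 + 15.9550/(1+0.149)^3 + 20.4926/(1+0.149)^4 + 175.7237/(1+0.149)^4 = 140.9230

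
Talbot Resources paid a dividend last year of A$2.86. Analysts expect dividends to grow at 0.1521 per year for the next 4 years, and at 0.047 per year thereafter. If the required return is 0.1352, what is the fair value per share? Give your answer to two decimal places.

Two-stage DDM. Project D₁…D_4 at 0.1521, terminal growth 0.047, discount at r = 0.1352.
D_1 = 3.2950
D_2 = 3.7962
D_3 = 4.3736
D_4 = 5.0388
Terminal value at t=4: TV = D_5/(r−g) = 5.2756/(0.1352−0.047) = 59.8143
P₀ = 3.2950/(1+0.1352)^1 + 3.7962/(1+0.1352)^2 + 4.3736/(1+0.1352)^3 + 5.0388/(1+0.1352)^4 + 59.8143/(1+0.1352)^4 = 47.8898

A$47.89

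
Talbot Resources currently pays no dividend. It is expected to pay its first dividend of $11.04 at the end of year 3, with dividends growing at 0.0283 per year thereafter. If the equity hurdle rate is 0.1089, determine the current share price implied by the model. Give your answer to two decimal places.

$111.39

Deferred-dividend DDM. At t=2 the remaining stream is a growing perpetuity with first payment D_3 = 11.04.
V_2 = D_3/(r−g) = 11.04/(0.1089−0.0283) = 136.9727
P₀ = V_2/(1+r)^2 = 136.9727/(1+0.1089)^2 = 111.3908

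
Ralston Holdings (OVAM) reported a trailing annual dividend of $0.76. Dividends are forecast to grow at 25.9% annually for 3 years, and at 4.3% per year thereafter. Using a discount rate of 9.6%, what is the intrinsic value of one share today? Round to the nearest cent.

$25.70

Two-stage DDM. Project D₁…D_3 at 0.259, terminal growth 0.043, discount at r = 0.096.
D_1 = 0.9568
D_2 = 1.2047
D_3 = 1.5167
Terminal value at t=3: TV = D_4/(r−g) = 1.5819/(0.096−0.043) = 29.8469
P₀ = 0.9568/(1+0.096)^1 + 1.2047/(1+0.096)^2 + 1.5167/(1+0.096)^3 + 29.8469/(1+0.096)^3 = 25.6988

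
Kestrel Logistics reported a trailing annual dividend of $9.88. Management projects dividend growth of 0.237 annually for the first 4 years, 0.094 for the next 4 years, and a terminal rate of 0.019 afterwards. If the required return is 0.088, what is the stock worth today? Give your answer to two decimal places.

$371.21

Three-stage DDM. Project D₁…D_8; terminal Gordon value at t=8 with g = 0.019; discount at r = 0.088.
D_1 = 12.2216
D_2 = 15.1181
D_3 = 18.7011
D_4 = 23.1332
D_5 = 25.3077
D_6 = 27.6866
D_7 = 30.2892
D_8 = 33.1364
TV_8 = 33.7660/(0.088−0.019) = 489.3619
P₀ = Σ Dₜ/(1+r)ᵗ + TV_8/(1+r)^8 = 371.2144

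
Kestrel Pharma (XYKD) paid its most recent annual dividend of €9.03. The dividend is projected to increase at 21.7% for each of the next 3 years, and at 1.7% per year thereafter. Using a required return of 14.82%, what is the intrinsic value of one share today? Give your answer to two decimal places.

Two-stage DDM. Project D₁…D_3 at 0.217, terminal growth 0.017, discount at r = 0.1482.
D_1 = 10.9895
D_2 = 13.3742
D_3 = 16.2764
Terminal value at t=3: TV = D_4/(r−g) = 16.5531/(0.1482−0.017) = 126.1672
P₀ = 10.9895/(1+0.1482)^1 + 13.3742/(1+0.1482)^2 + 16.2764/(1+0.1482)^3 + 126.1672/(1+0.1482)^3 = 113.8159

€113.82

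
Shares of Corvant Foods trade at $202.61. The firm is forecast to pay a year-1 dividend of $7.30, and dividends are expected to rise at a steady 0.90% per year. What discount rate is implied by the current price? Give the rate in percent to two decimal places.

Rearranging the constant-growth DDM: r = D₁/P₀ + g.
r = 7.3000 / 202.61 + 0.009 = 0.03603 + 0.009 = 0.04503

4.50%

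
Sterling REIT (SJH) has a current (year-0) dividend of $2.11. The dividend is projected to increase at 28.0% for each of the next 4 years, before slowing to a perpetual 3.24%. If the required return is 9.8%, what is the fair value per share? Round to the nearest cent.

$73.89

Two-stage DDM. Project D₁…D_4 at 0.28, terminal growth 0.0324, discount at r = 0.098.
D_1 = 2.7008
D_2 = 3.4570
D_3 = 4.4250
D_4 = 5.6640
Terminal value at t=4: TV = D_5/(r−g) = 5.8475/(0.098−0.0324) = 89.1387
P₀ = 2.7008/(1+0.098)^1 + 3.4570/(1+0.098)^2 + 4.4250/(1+0.098)^3 + 5.6640/(1+0.098)^4 + 89.1387/(1+0.098)^4 = 73.8946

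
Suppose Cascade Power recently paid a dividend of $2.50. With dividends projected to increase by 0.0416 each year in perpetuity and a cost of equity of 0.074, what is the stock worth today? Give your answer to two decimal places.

Gordon growth model: P₀ = D₁/(r − g). D₁ = 2.50 × (1 + 0.0416) = 2.6040.
P₀ = 2.6040 / (0.074 − 0.0416) = 2.6040 / 0.0324 = 80.3704

$80.37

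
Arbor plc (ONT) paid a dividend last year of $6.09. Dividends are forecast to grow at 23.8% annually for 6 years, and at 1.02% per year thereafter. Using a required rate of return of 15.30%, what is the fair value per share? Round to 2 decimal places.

Two-stage DDM. Project D₁…D_6 at 0.238, terminal growth 0.0102, discount at r = 0.153.
D_1 = 7.5394
D_2 = 9.3338
D_3 = 11.5552
D_4 = 14.3054
D_5 = 17.7101
D_6 = 21.9251
Terminal value at t=6: TV = D_7/(r−g) = 22.1487/(0.153−0.0102) = 155.1030
P₀ = 7.5394/(1+0.153)^1 + 9.3338/(1+0.153)^2 + 11.5552/(1+0.153)^3 + 14.3054/(1+0.153)^4 + 17.7101/(1+0.153)^5 + 21.9251/(1+0.153)^6 + 155.1030/(1+0.153)^6 = 113.2311

$113.23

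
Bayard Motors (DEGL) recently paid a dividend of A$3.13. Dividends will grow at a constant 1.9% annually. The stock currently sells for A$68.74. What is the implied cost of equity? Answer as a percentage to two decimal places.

Rearranging the constant-growth DDM: r = D₁/P₀ + g.
D₁ = 3.13 × (1 + 0.019) = 3.1895.
r = 3.1895 / 68.74 + 0.019 = 0.04640 + 0.019 = 0.06540

6.54%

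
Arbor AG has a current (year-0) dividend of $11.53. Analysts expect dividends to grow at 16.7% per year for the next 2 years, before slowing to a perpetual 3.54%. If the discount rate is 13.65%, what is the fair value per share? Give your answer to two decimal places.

Two-stage DDM. Project D₁…D_2 at 0.167, terminal growth 0.0354, discount at r = 0.1365.
D_1 = 13.4555
D_2 = 15.7026
Terminal value at t=2: TV = D_3/(r−g) = 16.2585/(0.1365−0.0354) = 160.8155
P₀ = 13.4555/(1+0.1365)^1 + 15.7026/(1+0.1365)^2 + 160.8155/(1+0.1365)^2 = 148.5023

$148.50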